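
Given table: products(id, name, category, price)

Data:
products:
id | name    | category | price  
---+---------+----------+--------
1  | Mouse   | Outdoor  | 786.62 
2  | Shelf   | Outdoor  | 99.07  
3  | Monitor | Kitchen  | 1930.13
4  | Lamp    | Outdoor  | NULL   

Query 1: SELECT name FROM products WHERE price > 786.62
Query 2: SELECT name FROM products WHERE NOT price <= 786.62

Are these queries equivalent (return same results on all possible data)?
Yes, equivalent

Both queries return: [('Monitor',)]

Reason: Both filter price > 786.62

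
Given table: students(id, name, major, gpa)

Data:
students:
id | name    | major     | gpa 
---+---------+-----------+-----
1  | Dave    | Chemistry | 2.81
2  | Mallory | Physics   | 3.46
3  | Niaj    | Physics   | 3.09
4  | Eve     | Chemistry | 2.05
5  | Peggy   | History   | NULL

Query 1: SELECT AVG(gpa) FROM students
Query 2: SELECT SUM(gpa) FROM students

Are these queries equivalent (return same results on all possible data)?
No, not equivalent

Query 1 returns: [(2.8525,)]
Query 2 returns: [(11.41,)]

Reason: AVG vs SUM give different aggregate values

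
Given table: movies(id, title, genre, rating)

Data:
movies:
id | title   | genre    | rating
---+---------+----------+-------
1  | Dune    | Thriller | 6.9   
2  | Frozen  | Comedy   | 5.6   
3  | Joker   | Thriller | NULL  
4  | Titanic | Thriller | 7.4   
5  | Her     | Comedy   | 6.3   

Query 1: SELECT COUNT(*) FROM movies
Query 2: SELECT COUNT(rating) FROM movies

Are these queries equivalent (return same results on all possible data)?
No, not equivalent

Query 1 returns: [(5,)]
Query 2 returns: [(4,)]

Reason: COUNT(*) includes NULLs, COUNT(column) excludes them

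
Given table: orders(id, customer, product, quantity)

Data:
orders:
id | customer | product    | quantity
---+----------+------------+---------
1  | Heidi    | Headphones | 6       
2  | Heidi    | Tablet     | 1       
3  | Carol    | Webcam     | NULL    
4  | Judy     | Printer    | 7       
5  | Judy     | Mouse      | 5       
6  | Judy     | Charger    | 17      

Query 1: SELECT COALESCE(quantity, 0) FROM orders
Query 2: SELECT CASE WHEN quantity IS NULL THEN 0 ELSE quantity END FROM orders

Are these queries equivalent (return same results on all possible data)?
Yes, equivalent

Both queries return: [(0,), (1,), (5,), (6,), (7,), (17,)]

Reason: COALESCE vs CASE for NULL handling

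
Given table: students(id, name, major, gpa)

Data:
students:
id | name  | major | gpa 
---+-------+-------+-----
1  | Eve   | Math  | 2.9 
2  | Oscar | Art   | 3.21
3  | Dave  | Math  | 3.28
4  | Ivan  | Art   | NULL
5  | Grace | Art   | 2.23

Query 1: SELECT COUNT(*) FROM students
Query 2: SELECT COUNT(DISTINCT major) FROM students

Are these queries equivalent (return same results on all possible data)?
No, not equivalent

Query 1 returns: [(5,)]
Query 2 returns: [(2,)]

Reason: COUNT(*) counts rows, COUNT(DISTINCT major) counts unique majors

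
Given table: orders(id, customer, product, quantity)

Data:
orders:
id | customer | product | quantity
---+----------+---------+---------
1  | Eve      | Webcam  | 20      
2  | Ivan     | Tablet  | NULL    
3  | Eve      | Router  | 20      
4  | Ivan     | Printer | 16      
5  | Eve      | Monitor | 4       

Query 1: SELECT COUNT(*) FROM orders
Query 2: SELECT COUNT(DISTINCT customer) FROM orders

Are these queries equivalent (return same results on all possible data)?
No, not equivalent

Query 1 returns: [(5,)]
Query 2 returns: [(2,)]

Reason: COUNT(*) counts rows, COUNT(DISTINCT customer) counts unique customers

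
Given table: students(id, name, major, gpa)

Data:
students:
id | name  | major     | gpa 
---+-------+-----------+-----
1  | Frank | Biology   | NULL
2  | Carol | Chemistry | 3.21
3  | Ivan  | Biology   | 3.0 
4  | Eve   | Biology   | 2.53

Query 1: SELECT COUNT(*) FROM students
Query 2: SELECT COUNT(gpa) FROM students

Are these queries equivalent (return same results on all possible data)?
No, not equivalent

Query 1 returns: [(4,)]
Query 2 returns: [(3,)]

Reason: COUNT(*) includes NULLs, COUNT(column) excludes them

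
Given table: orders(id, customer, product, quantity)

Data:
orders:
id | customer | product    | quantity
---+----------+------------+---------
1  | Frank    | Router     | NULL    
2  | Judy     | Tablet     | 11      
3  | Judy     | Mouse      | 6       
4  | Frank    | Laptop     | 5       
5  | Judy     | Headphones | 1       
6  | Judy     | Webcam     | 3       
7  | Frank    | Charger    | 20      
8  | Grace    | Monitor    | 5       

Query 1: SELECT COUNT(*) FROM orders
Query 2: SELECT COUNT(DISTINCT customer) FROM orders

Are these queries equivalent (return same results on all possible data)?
No, not equivalent

Query 1 returns: [(8,)]
Query 2 returns: [(3,)]

Reason: COUNT(*) counts rows, COUNT(DISTINCT customer) counts unique customers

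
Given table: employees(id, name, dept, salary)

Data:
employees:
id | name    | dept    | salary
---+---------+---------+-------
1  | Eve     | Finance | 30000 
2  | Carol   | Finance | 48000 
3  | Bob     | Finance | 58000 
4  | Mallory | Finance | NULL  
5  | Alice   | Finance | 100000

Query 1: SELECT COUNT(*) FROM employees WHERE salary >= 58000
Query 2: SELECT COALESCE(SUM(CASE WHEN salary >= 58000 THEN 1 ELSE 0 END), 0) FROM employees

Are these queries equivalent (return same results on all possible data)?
Yes, equivalent

Both queries return: [(2,)]

Reason: COUNT with WHERE vs conditional SUM (COALESCE handles empty-table NULL)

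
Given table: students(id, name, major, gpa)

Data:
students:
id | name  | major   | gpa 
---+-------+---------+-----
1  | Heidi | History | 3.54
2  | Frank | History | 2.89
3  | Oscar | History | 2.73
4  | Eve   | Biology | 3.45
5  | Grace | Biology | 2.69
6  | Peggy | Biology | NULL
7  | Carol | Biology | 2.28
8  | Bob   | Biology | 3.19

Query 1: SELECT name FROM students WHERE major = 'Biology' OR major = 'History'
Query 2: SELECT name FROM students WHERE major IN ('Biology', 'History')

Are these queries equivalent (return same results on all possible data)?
Yes, equivalent

Both queries return: [('Bob',), ('Carol',), ('Eve',), ('Frank',), ('Grace',), ('Heidi',), ('Oscar',), ('Peggy',)]

Reason: OR vs IN are equivalent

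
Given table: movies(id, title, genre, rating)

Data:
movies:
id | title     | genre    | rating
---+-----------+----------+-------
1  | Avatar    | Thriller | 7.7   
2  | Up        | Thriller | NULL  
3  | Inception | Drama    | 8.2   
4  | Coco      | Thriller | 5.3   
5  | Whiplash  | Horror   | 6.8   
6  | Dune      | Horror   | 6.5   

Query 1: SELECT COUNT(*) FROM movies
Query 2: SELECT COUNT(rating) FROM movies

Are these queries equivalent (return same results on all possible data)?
No, not equivalent

Query 1 returns: [(6,)]
Query 2 returns: [(5,)]

Reason: COUNT(*) includes NULLs, COUNT(column) excludes them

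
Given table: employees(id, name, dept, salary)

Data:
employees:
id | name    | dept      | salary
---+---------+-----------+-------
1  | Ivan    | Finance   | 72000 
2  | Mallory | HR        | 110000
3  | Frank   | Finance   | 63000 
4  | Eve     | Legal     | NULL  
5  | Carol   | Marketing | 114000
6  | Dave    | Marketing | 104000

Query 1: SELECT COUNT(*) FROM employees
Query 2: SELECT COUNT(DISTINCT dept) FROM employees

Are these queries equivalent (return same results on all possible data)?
No, not equivalent

Query 1 returns: [(6,)]
Query 2 returns: [(4,)]

Reason: COUNT(*) counts rows, COUNT(DISTINCT dept) counts unique depts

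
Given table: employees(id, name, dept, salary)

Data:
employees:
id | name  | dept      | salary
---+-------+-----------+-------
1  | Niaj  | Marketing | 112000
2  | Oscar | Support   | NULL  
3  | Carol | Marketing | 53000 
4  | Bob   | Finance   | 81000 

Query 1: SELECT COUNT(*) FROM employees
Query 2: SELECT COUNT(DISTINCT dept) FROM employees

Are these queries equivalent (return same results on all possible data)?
No, not equivalent

Query 1 returns: [(4,)]
Query 2 returns: [(3,)]

Reason: COUNT(*) counts rows, COUNT(DISTINCT dept) counts unique depts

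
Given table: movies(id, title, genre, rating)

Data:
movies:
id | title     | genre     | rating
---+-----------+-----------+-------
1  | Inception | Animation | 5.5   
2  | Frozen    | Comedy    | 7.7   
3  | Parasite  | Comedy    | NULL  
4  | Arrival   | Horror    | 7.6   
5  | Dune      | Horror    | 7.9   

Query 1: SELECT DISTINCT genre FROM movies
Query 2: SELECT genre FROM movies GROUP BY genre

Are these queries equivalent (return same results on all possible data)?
Yes, equivalent

Both queries return: [('Animation',), ('Comedy',), ('Horror',)]

Reason: Both get unique genres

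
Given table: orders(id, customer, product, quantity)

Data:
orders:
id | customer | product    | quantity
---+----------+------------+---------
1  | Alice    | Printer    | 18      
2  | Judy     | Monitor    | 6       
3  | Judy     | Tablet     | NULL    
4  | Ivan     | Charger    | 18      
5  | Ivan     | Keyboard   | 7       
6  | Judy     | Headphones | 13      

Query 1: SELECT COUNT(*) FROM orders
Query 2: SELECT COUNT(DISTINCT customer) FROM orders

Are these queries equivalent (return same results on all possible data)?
No, not equivalent

Query 1 returns: [(6,)]
Query 2 returns: [(3,)]

Reason: COUNT(*) counts rows, COUNT(DISTINCT customer) counts unique customers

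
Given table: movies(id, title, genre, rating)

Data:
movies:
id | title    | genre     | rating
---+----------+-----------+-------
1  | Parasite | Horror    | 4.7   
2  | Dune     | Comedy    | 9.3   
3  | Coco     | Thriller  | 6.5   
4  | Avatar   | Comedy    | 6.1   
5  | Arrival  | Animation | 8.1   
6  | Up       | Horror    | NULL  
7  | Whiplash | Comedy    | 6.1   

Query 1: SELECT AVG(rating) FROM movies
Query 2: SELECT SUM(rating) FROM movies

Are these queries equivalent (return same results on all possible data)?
No, not equivalent

Query 1 returns: [(6.8,)]
Query 2 returns: [(40.8,)]

Reason: AVG vs SUM give different aggregate values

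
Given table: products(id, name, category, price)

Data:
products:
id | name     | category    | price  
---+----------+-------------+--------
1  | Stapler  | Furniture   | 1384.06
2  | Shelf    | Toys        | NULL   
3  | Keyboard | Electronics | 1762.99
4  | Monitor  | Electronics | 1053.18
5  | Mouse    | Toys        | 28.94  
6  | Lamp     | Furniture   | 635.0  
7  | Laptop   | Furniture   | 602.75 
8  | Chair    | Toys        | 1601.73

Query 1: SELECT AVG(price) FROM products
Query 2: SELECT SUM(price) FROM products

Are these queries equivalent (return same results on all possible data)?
No, not equivalent

Query 1 returns: [(1009.8071428571428,)]
Query 2 returns: [(7068.65,)]

Reason: AVG vs SUM give different aggregate values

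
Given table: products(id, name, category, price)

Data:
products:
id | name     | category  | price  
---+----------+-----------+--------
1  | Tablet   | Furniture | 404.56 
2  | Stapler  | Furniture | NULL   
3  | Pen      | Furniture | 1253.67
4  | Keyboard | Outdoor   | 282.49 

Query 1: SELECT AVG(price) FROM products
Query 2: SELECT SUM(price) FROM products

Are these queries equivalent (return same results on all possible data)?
No, not equivalent

Query 1 returns: [(646.9066666666666,)]
Query 2 returns: [(1940.72,)]

Reason: AVG vs SUM give different aggregate values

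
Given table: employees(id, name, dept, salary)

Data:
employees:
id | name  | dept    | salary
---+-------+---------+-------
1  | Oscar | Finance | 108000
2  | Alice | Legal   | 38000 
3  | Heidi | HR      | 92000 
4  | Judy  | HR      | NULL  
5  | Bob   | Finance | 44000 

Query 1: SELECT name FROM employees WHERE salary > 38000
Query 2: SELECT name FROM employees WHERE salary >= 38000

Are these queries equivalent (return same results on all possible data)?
No, not equivalent

Query 1 returns: [('Oscar',), ('Heidi',), ('Bob',)]
Query 2 returns: [('Oscar',), ('Alice',), ('Heidi',), ('Bob',)]

Reason: > vs >= gives different results when salary = 38000 exists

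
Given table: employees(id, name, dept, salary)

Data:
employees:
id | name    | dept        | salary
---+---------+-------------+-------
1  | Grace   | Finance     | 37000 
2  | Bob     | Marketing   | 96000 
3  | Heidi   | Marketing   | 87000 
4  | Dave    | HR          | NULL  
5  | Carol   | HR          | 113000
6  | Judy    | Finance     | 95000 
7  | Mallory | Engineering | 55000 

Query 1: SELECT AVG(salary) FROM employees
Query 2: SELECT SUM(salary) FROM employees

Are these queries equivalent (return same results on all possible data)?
No, not equivalent

Query 1 returns: [(80500.0,)]
Query 2 returns: [(483000,)]

Reason: AVG vs SUM give different aggregate values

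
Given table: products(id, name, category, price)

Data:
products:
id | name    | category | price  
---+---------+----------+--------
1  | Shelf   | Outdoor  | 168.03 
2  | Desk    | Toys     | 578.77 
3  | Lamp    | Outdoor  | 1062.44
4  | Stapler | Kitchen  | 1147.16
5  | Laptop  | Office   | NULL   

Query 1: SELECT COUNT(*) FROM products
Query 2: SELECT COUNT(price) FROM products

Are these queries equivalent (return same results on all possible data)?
No, not equivalent

Query 1 returns: [(5,)]
Query 2 returns: [(4,)]

Reason: COUNT(*) includes NULLs, COUNT(column) excludes them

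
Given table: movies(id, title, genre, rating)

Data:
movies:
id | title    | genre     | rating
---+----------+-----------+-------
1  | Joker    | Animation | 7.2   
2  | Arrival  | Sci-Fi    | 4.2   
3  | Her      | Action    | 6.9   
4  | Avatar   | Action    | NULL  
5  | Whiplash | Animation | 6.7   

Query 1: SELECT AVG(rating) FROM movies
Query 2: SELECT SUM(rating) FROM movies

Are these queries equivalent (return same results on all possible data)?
No, not equivalent

Query 1 returns: [(6.25,)]
Query 2 returns: [(25.0,)]

Reason: AVG vs SUM give different aggregate values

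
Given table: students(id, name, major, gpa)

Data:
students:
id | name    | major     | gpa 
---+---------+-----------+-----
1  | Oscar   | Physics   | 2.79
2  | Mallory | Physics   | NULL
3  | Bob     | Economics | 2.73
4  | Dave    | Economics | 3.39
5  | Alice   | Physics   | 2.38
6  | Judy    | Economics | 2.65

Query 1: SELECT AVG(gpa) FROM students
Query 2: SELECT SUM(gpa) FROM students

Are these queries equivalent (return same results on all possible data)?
No, not equivalent

Query 1 returns: [(2.788,)]
Query 2 returns: [(13.94,)]

Reason: AVG vs SUM give different aggregate values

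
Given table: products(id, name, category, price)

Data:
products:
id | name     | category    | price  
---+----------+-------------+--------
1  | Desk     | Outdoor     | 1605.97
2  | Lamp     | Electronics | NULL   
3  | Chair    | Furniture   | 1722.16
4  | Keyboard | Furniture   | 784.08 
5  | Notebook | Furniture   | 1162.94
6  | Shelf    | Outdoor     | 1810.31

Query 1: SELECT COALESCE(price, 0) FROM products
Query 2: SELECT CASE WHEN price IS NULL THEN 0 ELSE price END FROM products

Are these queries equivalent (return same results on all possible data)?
Yes, equivalent

Both queries return: [(0,), (784.08,), (1162.94,), (1605.97,), (1722.16,), (1810.31,)]

Reason: COALESCE vs CASE for NULL handling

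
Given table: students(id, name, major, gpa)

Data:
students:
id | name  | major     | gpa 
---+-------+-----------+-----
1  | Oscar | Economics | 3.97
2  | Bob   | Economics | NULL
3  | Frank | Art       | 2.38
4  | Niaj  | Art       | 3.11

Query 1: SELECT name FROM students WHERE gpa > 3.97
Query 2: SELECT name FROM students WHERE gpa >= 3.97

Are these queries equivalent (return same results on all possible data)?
No, not equivalent

Query 1 returns: []
Query 2 returns: [('Oscar',)]

Reason: > vs >= gives different results when gpa = 3.97 exists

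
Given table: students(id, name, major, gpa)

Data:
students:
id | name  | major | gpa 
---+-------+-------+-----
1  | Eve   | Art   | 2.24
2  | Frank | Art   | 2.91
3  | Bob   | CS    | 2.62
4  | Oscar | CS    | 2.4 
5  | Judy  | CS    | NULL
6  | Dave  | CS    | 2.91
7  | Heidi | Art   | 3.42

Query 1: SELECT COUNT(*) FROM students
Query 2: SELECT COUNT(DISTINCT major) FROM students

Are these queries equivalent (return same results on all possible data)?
No, not equivalent

Query 1 returns: [(7,)]
Query 2 returns: [(2,)]

Reason: COUNT(*) counts rows, COUNT(DISTINCT major) counts unique majors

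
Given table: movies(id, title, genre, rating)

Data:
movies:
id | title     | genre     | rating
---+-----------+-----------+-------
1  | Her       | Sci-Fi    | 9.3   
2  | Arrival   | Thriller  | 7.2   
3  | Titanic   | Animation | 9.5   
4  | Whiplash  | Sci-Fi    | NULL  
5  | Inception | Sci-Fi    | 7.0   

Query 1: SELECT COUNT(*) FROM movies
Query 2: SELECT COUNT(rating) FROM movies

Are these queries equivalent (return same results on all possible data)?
No, not equivalent

Query 1 returns: [(5,)]
Query 2 returns: [(4,)]

Reason: COUNT(*) includes NULLs, COUNT(column) excludes them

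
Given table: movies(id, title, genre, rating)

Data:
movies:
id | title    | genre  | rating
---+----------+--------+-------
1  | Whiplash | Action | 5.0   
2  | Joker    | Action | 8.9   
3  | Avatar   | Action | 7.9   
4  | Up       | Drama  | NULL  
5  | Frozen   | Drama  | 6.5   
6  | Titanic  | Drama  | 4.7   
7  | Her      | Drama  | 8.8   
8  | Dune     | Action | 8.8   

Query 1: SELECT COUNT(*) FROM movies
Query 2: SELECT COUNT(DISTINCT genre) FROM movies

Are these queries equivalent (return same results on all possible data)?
No, not equivalent

Query 1 returns: [(8,)]
Query 2 returns: [(2,)]

Reason: COUNT(*) counts rows, COUNT(DISTINCT genre) counts unique genres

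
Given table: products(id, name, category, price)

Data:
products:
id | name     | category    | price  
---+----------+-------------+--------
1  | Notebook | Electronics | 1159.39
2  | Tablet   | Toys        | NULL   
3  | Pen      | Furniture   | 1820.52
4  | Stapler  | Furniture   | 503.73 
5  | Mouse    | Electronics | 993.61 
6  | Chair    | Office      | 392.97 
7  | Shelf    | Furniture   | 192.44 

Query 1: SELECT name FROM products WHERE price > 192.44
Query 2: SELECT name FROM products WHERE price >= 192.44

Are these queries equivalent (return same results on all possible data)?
No, not equivalent

Query 1 returns: [('Notebook',), ('Pen',), ('Stapler',), ('Mouse',), ('Chair',)]
Query 2 returns: [('Notebook',), ('Pen',), ('Stapler',), ('Mouse',), ('Chair',), ('Shelf',)]

Reason: > vs >= gives different results when price = 192.44 exists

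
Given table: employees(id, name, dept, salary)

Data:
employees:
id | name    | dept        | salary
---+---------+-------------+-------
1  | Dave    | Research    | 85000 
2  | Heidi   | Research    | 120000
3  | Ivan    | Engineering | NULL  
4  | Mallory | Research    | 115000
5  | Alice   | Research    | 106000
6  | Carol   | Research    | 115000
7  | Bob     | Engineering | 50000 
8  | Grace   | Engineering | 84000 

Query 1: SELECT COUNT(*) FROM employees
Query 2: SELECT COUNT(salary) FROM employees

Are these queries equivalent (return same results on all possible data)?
No, not equivalent

Query 1 returns: [(8,)]
Query 2 returns: [(7,)]

Reason: COUNT(*) includes NULLs, COUNT(column) excludes them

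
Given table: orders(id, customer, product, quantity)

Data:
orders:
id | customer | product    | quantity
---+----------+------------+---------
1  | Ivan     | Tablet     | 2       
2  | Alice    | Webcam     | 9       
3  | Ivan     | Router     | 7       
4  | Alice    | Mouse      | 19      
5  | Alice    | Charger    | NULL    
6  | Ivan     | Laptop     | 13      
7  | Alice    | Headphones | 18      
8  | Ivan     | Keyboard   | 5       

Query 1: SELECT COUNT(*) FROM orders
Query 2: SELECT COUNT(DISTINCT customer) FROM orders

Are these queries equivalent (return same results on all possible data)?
No, not equivalent

Query 1 returns: [(8,)]
Query 2 returns: [(2,)]

Reason: COUNT(*) counts rows, COUNT(DISTINCT customer) counts unique customers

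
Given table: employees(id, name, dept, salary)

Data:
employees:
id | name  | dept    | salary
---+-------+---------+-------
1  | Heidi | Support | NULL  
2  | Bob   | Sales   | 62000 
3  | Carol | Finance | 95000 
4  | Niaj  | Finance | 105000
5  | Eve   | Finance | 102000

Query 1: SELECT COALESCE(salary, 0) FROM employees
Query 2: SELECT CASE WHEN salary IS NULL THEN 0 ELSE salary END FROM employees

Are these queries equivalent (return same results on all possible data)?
Yes, equivalent

Both queries return: [(0,), (62000,), (95000,), (102000,), (105000,)]

Reason: COALESCE vs CASE for NULL handling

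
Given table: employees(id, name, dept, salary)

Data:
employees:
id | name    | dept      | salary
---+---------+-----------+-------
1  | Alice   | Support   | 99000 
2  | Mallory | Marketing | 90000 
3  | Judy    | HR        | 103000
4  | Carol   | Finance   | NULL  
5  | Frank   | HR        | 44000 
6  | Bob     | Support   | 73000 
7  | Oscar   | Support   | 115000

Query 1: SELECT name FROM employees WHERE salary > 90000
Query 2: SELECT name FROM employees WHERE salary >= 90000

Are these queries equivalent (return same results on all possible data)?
No, not equivalent

Query 1 returns: [('Alice',), ('Judy',), ('Oscar',)]
Query 2 returns: [('Alice',), ('Mallory',), ('Judy',), ('Oscar',)]

Reason: > vs >= gives different results when salary = 90000 exists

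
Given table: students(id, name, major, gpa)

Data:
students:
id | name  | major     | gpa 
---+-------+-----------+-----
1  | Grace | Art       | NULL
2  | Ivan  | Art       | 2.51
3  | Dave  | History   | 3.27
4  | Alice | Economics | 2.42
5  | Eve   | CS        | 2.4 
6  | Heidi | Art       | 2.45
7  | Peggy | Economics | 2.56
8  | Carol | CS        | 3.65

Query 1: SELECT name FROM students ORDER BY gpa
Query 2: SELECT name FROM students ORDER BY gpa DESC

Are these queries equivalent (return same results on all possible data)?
No, not equivalent

Query 1 returns: [('Grace',), ('Eve',), ('Alice',), ('Heidi',), ('Ivan',), ('Peggy',), ('Dave',), ('Carol',)]
Query 2 returns: [('Carol',), ('Dave',), ('Peggy',), ('Ivan',), ('Heidi',), ('Alice',), ('Eve',), ('Grace',)]

Reason: ASC vs DESC gives opposite ordering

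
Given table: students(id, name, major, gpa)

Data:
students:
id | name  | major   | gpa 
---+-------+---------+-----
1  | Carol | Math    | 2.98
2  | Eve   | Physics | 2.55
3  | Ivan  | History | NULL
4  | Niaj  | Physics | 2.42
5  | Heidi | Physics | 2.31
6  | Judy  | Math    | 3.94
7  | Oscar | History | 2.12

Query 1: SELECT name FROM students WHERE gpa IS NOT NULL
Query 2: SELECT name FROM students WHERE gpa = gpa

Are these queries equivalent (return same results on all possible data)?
Yes, equivalent

Both queries return: [('Carol',), ('Eve',), ('Heidi',), ('Judy',), ('Niaj',), ('Oscar',)]

Reason: IS NOT NULL vs self-equality (both exclude NULLs)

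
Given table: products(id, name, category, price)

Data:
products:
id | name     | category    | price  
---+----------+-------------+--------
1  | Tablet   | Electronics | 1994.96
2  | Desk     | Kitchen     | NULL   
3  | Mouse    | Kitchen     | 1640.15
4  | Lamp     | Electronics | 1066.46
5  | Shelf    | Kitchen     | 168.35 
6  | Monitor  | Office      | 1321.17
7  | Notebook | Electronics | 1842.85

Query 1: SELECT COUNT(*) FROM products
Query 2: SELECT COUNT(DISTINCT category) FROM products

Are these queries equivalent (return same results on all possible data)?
No, not equivalent

Query 1 returns: [(7,)]
Query 2 returns: [(3,)]

Reason: COUNT(*) counts rows, COUNT(DISTINCT category) counts unique categorys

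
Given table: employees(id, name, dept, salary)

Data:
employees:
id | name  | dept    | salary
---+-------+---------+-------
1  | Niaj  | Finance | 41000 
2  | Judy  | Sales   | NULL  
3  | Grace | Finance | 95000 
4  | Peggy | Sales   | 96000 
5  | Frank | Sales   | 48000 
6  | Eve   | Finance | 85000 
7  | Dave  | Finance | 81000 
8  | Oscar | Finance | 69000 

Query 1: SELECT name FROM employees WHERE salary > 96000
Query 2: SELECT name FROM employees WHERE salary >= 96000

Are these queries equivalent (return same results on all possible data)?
No, not equivalent

Query 1 returns: []
Query 2 returns: [('Peggy',)]

Reason: > vs >= gives different results when salary = 96000 exists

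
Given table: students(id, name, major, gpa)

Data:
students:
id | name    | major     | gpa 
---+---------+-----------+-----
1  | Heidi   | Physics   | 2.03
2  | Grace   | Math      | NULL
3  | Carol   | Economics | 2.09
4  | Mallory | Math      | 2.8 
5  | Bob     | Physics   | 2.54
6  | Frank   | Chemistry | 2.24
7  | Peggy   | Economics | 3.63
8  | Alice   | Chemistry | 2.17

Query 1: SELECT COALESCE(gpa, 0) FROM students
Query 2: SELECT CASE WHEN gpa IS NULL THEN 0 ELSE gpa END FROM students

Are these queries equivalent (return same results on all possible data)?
Yes, equivalent

Both queries return: [(0,), (2.03,), (2.09,), (2.17,), (2.24,), (2.54,), (2.8,), (3.63,)]

Reason: COALESCE vs CASE for NULL handling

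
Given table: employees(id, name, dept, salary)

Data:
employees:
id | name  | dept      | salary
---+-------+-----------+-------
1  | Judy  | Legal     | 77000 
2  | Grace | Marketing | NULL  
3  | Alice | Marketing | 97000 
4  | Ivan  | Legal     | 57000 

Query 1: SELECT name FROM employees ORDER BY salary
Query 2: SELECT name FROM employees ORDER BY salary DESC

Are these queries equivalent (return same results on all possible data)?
No, not equivalent

Query 1 returns: [('Grace',), ('Ivan',), ('Judy',), ('Alice',)]
Query 2 returns: [('Alice',), ('Judy',), ('Ivan',), ('Grace',)]

Reason: ASC vs DESC gives opposite ordering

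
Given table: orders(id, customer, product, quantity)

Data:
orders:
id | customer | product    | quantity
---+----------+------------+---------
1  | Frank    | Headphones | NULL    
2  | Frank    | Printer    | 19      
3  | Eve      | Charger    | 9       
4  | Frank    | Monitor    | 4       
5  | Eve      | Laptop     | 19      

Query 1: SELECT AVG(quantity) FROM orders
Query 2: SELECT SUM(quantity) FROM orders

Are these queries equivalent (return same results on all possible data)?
No, not equivalent

Query 1 returns: [(12.75,)]
Query 2 returns: [(51,)]

Reason: AVG vs SUM give different aggregate values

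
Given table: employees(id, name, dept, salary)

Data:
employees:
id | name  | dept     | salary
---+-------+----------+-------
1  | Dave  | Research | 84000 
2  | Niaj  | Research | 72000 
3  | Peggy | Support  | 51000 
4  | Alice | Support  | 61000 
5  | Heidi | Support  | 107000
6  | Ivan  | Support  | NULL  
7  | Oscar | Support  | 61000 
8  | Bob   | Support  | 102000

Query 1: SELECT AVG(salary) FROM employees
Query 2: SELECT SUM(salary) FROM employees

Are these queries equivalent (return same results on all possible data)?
No, not equivalent

Query 1 returns: [(76857.14285714286,)]
Query 2 returns: [(538000,)]

Reason: AVG vs SUM give different aggregate values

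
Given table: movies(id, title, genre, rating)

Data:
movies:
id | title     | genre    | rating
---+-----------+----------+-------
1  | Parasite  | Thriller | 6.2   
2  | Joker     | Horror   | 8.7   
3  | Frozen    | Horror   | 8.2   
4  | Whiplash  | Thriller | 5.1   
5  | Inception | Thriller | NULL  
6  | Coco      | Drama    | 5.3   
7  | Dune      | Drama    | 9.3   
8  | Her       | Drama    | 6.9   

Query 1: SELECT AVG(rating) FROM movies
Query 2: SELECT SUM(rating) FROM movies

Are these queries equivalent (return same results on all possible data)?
No, not equivalent

Query 1 returns: [(7.1000000000000005,)]
Query 2 returns: [(49.7,)]

Reason: AVG vs SUM give different aggregate values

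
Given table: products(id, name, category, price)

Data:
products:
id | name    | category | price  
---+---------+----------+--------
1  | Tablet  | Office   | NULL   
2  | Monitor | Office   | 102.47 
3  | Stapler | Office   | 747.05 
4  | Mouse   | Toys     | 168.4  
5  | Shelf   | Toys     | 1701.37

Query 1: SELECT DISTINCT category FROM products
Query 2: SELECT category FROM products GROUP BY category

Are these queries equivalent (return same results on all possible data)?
Yes, equivalent

Both queries return: [('Office',), ('Toys',)]

Reason: Both get unique categorys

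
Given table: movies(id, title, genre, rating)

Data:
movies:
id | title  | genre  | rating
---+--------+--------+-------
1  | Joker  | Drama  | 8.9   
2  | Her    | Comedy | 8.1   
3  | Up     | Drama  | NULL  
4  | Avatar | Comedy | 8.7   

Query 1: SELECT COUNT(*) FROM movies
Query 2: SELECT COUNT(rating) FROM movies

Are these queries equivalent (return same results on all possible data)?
No, not equivalent

Query 1 returns: [(4,)]
Query 2 returns: [(3,)]

Reason: COUNT(*) includes NULLs, COUNT(column) excludes them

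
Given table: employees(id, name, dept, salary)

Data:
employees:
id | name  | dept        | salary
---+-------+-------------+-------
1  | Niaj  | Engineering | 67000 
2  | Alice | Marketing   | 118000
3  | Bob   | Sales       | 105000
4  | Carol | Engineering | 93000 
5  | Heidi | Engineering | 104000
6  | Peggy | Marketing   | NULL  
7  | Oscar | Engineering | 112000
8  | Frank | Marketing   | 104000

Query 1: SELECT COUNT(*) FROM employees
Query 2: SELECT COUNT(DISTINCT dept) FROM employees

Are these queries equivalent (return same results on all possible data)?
No, not equivalent

Query 1 returns: [(8,)]
Query 2 returns: [(3,)]

Reason: COUNT(*) counts rows, COUNT(DISTINCT dept) counts unique depts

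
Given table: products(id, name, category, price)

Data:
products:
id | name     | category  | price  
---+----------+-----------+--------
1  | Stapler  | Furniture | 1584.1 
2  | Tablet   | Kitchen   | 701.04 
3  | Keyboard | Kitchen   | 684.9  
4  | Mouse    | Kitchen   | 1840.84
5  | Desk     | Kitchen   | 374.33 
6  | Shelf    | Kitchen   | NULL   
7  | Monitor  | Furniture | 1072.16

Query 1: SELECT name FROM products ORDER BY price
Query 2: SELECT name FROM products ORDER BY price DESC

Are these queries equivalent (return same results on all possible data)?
No, not equivalent

Query 1 returns: [('Shelf',), ('Desk',), ('Keyboard',), ('Tablet',), ('Monitor',), ('Stapler',), ('Mouse',)]
Query 2 returns: [('Mouse',), ('Stapler',), ('Monitor',), ('Tablet',), ('Keyboard',), ('Desk',), ('Shelf',)]

Reason: ASC vs DESC gives opposite ordering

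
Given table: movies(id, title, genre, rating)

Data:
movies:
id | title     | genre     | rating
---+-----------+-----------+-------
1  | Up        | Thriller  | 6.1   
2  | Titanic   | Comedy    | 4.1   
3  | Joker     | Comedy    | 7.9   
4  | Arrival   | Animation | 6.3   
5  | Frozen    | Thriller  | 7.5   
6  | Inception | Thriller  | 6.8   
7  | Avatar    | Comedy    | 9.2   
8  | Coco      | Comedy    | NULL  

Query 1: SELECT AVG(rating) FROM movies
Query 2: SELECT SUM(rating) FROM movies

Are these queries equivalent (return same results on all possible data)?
No, not equivalent

Query 1 returns: [(6.8428571428571425,)]
Query 2 returns: [(47.9,)]

Reason: AVG vs SUM give different aggregate values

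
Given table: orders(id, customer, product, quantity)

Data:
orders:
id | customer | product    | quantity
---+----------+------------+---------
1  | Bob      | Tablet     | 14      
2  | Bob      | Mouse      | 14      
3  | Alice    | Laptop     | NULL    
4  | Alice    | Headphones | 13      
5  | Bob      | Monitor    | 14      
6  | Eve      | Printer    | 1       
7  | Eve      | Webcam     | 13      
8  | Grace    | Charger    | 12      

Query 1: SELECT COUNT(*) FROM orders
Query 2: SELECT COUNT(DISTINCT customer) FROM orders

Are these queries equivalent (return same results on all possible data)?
No, not equivalent

Query 1 returns: [(8,)]
Query 2 returns: [(4,)]

Reason: COUNT(*) counts rows, COUNT(DISTINCT customer) counts unique customers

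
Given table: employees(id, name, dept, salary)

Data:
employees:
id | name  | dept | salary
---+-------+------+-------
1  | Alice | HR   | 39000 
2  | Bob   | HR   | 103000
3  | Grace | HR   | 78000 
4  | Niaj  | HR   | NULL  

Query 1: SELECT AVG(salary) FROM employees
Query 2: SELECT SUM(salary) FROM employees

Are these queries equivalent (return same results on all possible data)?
No, not equivalent

Query 1 returns: [(73333.33333333333,)]
Query 2 returns: [(220000,)]

Reason: AVG vs SUM give different aggregate values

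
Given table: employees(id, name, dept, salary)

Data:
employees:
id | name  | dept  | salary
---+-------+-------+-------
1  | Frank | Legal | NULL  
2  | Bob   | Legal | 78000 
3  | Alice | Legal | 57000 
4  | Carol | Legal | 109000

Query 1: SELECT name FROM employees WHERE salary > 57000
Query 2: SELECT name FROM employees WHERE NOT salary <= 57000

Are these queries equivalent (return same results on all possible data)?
Yes, equivalent

Both queries return: [('Bob',), ('Carol',)]

Reason: Both filter salary > 57000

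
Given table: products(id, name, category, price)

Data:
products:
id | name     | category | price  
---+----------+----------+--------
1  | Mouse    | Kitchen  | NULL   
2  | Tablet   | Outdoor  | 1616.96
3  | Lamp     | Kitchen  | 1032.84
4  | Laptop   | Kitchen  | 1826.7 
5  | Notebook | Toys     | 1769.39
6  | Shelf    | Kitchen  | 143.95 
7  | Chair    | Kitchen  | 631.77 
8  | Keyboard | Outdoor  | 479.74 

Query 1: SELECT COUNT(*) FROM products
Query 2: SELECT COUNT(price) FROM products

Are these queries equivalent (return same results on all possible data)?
No, not equivalent

Query 1 returns: [(8,)]
Query 2 returns: [(7,)]

Reason: COUNT(*) includes NULLs, COUNT(column) excludes them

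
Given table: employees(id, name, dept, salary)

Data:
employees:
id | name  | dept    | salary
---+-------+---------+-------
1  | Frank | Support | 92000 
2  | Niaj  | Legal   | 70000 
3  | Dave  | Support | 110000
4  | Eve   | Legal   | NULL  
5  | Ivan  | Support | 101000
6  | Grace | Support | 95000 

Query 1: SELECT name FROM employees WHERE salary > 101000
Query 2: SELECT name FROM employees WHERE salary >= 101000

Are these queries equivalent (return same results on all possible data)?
No, not equivalent

Query 1 returns: [('Dave',)]
Query 2 returns: [('Dave',), ('Ivan',)]

Reason: > vs >= gives different results when salary = 101000 exists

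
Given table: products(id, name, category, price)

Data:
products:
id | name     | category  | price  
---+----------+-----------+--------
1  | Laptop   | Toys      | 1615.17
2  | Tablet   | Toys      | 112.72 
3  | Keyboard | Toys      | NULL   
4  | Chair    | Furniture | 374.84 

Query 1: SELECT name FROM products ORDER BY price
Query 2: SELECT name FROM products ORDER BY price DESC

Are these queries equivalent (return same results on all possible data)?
No, not equivalent

Query 1 returns: [('Keyboard',), ('Tablet',), ('Chair',), ('Laptop',)]
Query 2 returns: [('Laptop',), ('Chair',), ('Tablet',), ('Keyboard',)]

Reason: ASC vs DESC gives opposite ordering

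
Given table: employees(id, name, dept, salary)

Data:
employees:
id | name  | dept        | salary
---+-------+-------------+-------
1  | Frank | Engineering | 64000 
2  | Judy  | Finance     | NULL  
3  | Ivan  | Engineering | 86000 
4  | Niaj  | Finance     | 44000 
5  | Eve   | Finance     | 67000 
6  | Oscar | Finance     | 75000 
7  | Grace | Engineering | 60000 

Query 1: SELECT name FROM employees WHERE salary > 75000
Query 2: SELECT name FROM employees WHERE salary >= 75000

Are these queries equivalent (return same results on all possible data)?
No, not equivalent

Query 1 returns: [('Ivan',)]
Query 2 returns: [('Ivan',), ('Oscar',)]

Reason: > vs >= gives different results when salary = 75000 exists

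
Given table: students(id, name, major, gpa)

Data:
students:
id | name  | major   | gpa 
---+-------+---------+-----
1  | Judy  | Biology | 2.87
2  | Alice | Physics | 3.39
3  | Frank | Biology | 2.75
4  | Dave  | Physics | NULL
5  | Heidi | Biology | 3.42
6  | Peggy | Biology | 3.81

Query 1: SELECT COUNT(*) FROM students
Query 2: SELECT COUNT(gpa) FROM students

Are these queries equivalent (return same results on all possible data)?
No, not equivalent

Query 1 returns: [(6,)]
Query 2 returns: [(5,)]

Reason: COUNT(*) includes NULLs, COUNT(column) excludes them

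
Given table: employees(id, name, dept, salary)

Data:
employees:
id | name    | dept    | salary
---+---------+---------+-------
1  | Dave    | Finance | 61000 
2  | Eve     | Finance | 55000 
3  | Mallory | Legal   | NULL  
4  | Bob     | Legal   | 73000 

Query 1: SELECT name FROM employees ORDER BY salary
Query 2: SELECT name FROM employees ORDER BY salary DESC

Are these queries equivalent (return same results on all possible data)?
No, not equivalent

Query 1 returns: [('Mallory',), ('Eve',), ('Dave',), ('Bob',)]
Query 2 returns: [('Bob',), ('Dave',), ('Eve',), ('Mallory',)]

Reason: ASC vs DESC gives opposite ordering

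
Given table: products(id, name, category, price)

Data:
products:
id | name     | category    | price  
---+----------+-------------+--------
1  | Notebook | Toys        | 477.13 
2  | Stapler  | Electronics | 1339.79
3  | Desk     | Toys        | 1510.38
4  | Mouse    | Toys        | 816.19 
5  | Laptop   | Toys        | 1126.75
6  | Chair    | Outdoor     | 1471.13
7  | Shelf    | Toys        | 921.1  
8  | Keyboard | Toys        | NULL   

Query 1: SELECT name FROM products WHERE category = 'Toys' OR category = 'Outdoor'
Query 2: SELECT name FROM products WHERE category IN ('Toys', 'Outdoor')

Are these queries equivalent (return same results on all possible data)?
Yes, equivalent

Both queries return: [('Chair',), ('Desk',), ('Keyboard',), ('Laptop',), ('Mouse',), ('Notebook',), ('Shelf',)]

Reason: OR vs IN are equivalent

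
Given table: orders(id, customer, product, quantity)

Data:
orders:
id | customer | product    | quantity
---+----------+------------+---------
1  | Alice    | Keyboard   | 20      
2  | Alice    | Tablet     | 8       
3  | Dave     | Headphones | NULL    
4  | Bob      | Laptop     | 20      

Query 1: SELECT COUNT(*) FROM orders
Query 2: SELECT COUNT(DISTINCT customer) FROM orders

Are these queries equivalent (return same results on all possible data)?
No, not equivalent

Query 1 returns: [(4,)]
Query 2 returns: [(3,)]

Reason: COUNT(*) counts rows, COUNT(DISTINCT customer) counts unique customers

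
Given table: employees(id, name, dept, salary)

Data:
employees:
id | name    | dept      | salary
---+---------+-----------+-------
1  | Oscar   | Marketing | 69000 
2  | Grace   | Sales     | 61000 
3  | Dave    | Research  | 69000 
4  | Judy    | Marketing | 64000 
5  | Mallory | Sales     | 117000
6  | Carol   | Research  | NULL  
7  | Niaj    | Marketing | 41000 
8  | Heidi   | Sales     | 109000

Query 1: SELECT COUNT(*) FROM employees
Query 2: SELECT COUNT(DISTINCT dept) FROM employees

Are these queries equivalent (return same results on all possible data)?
No, not equivalent

Query 1 returns: [(8,)]
Query 2 returns: [(3,)]

Reason: COUNT(*) counts rows, COUNT(DISTINCT dept) counts unique depts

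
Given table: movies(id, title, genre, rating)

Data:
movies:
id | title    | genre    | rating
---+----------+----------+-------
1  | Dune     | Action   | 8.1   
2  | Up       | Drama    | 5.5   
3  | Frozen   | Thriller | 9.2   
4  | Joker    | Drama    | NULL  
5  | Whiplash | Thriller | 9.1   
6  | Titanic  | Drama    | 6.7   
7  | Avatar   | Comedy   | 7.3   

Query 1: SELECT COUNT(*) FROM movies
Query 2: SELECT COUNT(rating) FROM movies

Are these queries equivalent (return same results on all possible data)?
No, not equivalent

Query 1 returns: [(7,)]
Query 2 returns: [(6,)]

Reason: COUNT(*) includes NULLs, COUNT(column) excludes them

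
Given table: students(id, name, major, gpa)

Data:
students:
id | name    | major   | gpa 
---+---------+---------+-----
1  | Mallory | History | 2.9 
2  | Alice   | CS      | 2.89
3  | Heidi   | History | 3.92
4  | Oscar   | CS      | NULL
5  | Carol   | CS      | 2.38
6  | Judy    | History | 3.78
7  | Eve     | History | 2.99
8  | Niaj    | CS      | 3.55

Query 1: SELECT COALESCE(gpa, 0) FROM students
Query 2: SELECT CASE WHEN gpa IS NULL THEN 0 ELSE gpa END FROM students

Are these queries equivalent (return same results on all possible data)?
Yes, equivalent

Both queries return: [(0,), (2.38,), (2.89,), (2.9,), (2.99,), (3.55,), (3.78,), (3.92,)]

Reason: COALESCE vs CASE for NULL handling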